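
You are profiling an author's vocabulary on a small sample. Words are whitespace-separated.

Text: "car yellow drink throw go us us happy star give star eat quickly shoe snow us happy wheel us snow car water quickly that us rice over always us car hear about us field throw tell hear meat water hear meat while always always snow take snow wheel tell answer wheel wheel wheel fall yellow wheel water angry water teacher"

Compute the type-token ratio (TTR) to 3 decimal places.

N = 60 tokens, V = 30 types.
TTR = V / N = 30 / 60 = 0.500

0.500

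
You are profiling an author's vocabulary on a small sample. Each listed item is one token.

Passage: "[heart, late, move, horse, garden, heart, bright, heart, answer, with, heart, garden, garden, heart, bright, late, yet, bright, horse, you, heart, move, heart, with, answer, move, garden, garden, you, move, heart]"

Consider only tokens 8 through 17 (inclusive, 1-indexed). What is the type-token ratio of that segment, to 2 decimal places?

Segment tokens 8–17: heart, answer, with, heart, garden, garden, heart, bright, late, yet
Segment N = 10, segment V = 7.
TTR = 7 / 10 = 0.70

0.70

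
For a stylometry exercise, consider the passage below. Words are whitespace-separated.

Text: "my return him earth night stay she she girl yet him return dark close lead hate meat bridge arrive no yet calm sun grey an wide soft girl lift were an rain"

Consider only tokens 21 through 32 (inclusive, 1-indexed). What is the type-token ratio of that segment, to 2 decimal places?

0.92

Segment tokens 21–32: yet, calm, sun, grey, an, wide, soft, girl, lift, were, an, rain
Segment N = 12, segment V = 11.
TTR = 11 / 12 = 0.92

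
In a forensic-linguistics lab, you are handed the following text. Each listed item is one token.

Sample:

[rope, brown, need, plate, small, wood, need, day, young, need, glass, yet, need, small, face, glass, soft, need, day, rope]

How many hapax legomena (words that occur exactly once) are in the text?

Frequencies: need:5, rope:2, small:2, day:2, glass:2, brown:1, plate:1, wood:1, young:1, yet:1, face:1, soft:1
Hapax (freq=1): brown, face, plate, soft, wood, yet, young

7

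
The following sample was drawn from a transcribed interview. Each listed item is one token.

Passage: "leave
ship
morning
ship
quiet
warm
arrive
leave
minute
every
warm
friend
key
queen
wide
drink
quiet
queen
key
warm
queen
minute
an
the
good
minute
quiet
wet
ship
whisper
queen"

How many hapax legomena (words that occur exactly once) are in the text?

Frequencies: queen:4, ship:3, quiet:3, warm:3, minute:3, leave:2, key:2, morning:1, arrive:1, every:1, friend:1, wide:1, drink:1, an:1, the:1, good:1, wet:1, whisper:1
Hapax (freq=1): an, arrive, drink, every, friend, good, morning, the, wet, whisper, wide

11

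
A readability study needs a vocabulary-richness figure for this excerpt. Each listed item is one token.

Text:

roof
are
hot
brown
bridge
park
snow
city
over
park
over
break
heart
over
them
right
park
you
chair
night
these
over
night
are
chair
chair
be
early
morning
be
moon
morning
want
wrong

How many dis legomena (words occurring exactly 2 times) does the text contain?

4

Frequencies: over:4, park:3, chair:3, are:2, night:2, be:2, morning:2, roof:1, hot:1, brown:1, bridge:1, snow:1, city:1, break:1, heart:1, them:1, right:1, you:1, these:1, early:1, … (3 more, each freq 1)
Words with frequency 2: are, be, morning, night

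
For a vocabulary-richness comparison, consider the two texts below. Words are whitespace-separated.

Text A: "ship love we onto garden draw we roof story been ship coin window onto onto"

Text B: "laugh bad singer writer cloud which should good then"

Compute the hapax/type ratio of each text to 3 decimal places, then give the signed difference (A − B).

-0.273

A: hapax=8, V=11, ratio=0.727
B: hapax=9, V=9, ratio=1.000
Difference = 0.727 − 1.000 = -0.273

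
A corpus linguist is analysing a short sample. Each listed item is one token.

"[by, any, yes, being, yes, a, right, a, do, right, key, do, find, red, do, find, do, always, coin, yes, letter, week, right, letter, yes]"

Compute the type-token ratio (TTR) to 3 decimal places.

N = 25 tokens, V = 14 types.
TTR = V / N = 14 / 25 = 0.560

0.560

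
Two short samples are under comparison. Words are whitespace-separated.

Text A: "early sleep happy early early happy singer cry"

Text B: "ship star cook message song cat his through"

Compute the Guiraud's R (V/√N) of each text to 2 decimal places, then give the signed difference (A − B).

A: V=5, N=8, R=1.77
B: V=8, N=8, R=2.83
Difference = 1.77 − 2.83 = -1.06

-1.06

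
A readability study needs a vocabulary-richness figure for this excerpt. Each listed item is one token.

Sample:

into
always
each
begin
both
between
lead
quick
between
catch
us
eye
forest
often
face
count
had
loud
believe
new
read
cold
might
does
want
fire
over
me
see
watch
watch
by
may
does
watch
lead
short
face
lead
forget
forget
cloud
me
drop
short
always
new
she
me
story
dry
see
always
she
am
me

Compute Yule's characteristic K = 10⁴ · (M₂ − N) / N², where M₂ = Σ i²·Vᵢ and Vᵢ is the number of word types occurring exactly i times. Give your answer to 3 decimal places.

Frequencies: me:4, always:3, lead:3, watch:3, between:2, face:2, new:2, does:2, see:2, short:2, forget:2, she:2, into:1, each:1, begin:1, both:1, quick:1, catch:1, us:1, eye:1, … (19 more, each freq 1)
N = 56. Frequency spectrum: V_1=27, V_2=8, V_3=3, V_4=1
M₂ = 1²·27 + 2²·8 + 3²·3 + 4²·1 = 102
K = 10000 × (102 − 56) / 56² = 146.684

146.684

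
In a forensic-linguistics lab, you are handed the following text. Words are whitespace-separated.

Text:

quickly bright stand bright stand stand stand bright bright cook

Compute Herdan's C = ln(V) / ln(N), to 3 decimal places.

0.602

N = 10, V = 4.
ln(V) = 1.386294, ln(N) = 2.302585
C = 1.386294 / 2.302585 = 0.602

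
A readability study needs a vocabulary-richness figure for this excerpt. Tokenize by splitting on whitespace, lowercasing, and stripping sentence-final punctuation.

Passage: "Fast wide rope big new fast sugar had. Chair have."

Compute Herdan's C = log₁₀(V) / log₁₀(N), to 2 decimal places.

0.95

N = 10, V = 9.
log₁₀(V) = 0.954243, log₁₀(N) = 1.000000
C = 0.954243 / 1.000000 = 0.95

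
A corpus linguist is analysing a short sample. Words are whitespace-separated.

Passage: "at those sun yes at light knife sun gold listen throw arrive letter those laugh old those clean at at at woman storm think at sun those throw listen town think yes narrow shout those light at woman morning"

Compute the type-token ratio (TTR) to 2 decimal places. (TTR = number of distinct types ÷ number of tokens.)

0.54

N = 39 tokens, V = 21 types.
TTR = V / N = 21 / 39 = 0.54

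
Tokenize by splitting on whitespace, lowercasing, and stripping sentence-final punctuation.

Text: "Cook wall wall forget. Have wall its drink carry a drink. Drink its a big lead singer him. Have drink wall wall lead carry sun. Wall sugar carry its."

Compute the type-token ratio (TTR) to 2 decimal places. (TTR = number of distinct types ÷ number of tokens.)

N = 29 tokens, V = 14 types.
TTR = V / N = 14 / 29 = 0.48

0.48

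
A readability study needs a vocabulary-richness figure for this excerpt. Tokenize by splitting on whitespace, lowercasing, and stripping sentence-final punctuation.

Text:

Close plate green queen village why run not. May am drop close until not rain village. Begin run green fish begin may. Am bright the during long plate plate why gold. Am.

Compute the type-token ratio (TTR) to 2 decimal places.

N = 32 tokens, V = 20 types.
TTR = V / N = 20 / 32 = 0.63

0.63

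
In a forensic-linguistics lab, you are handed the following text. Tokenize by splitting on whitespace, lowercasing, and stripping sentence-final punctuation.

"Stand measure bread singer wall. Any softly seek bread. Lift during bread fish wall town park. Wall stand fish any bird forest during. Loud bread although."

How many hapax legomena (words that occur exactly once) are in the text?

11

Frequencies: bread:4, wall:3, stand:2, any:2, during:2, fish:2, measure:1, singer:1, softly:1, seek:1, lift:1, town:1, park:1, bird:1, forest:1, loud:1, although:1
Hapax (freq=1): although, bird, forest, lift, loud, measure, park, seek, singer, softly, town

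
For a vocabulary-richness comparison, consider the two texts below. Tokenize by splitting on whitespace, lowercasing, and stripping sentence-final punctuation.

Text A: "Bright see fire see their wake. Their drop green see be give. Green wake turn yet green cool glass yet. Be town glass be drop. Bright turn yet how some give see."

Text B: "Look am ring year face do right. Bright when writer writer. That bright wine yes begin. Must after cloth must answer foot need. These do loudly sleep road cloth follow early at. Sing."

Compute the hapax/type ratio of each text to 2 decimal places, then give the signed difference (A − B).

A: hapax=5, V=16, ratio=0.31
B: hapax=23, V=28, ratio=0.82
Difference = 0.31 − 0.82 = -0.51

-0.51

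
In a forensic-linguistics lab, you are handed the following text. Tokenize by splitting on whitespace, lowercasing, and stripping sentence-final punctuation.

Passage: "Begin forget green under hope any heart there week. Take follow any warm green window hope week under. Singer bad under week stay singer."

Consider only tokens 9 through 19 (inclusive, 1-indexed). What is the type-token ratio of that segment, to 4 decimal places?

Segment tokens 9–19: week, take, follow, any, warm, green, window, hope, week, under, singer
Segment N = 11, segment V = 10.
TTR = 10 / 11 = 0.9091

0.9091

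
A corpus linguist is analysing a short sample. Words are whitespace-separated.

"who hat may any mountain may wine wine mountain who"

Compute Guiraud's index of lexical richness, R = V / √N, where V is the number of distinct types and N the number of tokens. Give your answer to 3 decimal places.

1.897

N = 10, V = 6.
√N = 3.162278
R = 6 / 3.162278 = 1.897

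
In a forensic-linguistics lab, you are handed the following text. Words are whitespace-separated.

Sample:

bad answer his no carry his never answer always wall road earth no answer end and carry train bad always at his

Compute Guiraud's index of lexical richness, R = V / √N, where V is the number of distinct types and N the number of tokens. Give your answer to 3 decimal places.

N = 22, V = 14.
√N = 4.690416
R = 14 / 4.690416 = 2.985

2.985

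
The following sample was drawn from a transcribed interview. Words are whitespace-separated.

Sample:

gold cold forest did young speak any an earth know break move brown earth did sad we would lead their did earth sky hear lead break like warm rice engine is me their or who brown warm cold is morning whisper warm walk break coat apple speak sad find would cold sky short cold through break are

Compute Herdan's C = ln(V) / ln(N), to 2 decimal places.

0.89

N = 57, V = 37.
ln(V) = 3.610918, ln(N) = 4.043051
C = 3.610918 / 4.043051 = 0.89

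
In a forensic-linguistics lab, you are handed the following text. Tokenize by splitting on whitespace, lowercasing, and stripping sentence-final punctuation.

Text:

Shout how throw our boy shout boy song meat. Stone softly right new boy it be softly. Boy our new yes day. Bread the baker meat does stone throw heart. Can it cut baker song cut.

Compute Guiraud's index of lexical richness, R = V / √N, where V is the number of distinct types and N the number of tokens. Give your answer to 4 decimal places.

3.6667

N = 36, V = 22.
√N = 6.000000
R = 22 / 6.000000 = 3.6667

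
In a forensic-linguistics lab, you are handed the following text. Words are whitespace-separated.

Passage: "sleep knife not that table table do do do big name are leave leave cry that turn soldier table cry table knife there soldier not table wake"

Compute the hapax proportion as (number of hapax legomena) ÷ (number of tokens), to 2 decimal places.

Frequencies: table:5, do:3, knife:2, not:2, that:2, leave:2, cry:2, soldier:2, sleep:1, big:1, name:1, are:1, turn:1, there:1, wake:1
Hapax count = 7; token count = 27.
Ratio = 7 / 27 = 0.26

0.26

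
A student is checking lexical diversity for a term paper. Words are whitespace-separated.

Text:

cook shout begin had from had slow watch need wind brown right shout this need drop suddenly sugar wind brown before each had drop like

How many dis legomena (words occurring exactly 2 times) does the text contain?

5

Frequencies: had:3, shout:2, need:2, wind:2, brown:2, drop:2, cook:1, begin:1, from:1, slow:1, watch:1, right:1, this:1, suddenly:1, sugar:1, before:1, each:1, like:1
Words with frequency 2: brown, drop, need, shout, wind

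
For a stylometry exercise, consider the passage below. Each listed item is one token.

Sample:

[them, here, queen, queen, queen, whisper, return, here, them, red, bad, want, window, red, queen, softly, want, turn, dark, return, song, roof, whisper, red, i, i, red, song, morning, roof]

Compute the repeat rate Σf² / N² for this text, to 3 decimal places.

Frequencies: queen:4, red:4, them:2, here:2, whisper:2, return:2, want:2, song:2, roof:2, i:2, bad:1, window:1, softly:1, turn:1, dark:1, morning:1
Σf² = 70; N² = 900
Repeat rate = 70 / 900 = 0.078

0.078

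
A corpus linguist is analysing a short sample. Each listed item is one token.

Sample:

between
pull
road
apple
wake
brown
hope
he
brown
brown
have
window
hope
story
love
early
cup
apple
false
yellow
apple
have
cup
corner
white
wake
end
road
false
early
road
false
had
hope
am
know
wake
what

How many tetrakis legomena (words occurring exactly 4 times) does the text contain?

0

Frequencies: road:3, apple:3, wake:3, brown:3, hope:3, false:3, have:2, early:2, cup:2, between:1, pull:1, he:1, window:1, story:1, love:1, yellow:1, corner:1, white:1, end:1, had:1, … (3 more, each freq 1)
Words with frequency 4: (none)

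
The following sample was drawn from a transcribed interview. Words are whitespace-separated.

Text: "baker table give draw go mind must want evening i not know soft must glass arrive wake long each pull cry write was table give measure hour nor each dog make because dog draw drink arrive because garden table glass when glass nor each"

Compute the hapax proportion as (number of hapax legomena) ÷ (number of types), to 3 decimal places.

Frequencies: table:3, glass:3, each:3, give:2, draw:2, must:2, arrive:2, nor:2, dog:2, because:2, baker:1, go:1, mind:1, want:1, evening:1, i:1, not:1, know:1, soft:1, wake:1, … (11 more, each freq 1)
Hapax count = 21; type count = 31.
Ratio = 21 / 31 = 0.677

0.677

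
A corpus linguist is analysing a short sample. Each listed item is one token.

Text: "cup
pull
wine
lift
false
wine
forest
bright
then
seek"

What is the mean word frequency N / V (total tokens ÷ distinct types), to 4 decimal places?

N = 10 tokens, V = 9 types.
Mean frequency = N / V = 10 / 9 = 1.1111

1.1111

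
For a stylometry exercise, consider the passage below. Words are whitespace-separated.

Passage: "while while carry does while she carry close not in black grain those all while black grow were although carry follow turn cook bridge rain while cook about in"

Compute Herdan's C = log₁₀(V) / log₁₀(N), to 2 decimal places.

0.89

N = 29, V = 20.
log₁₀(V) = 1.301030, log₁₀(N) = 1.462398
C = 1.301030 / 1.462398 = 0.89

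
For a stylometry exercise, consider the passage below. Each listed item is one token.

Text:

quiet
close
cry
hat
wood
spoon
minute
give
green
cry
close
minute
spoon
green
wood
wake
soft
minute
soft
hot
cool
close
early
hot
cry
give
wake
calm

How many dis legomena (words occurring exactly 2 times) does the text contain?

7

Frequencies: close:3, cry:3, minute:3, wood:2, spoon:2, give:2, green:2, wake:2, soft:2, hot:2, quiet:1, hat:1, cool:1, early:1, calm:1
Words with frequency 2: give, green, hot, soft, spoon, wake, wood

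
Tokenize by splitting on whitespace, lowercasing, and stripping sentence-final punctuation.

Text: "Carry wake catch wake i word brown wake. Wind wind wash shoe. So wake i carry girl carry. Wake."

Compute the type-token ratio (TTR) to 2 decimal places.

N = 19 tokens, V = 11 types.
TTR = V / N = 11 / 19 = 0.58

0.58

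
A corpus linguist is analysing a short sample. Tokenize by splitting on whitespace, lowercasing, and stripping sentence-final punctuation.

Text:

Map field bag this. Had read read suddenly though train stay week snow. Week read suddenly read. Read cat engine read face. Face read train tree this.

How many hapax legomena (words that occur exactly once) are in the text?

10

Frequencies: read:7, this:2, suddenly:2, train:2, week:2, face:2, map:1, field:1, bag:1, had:1, though:1, stay:1, snow:1, cat:1, engine:1, tree:1
Hapax (freq=1): bag, cat, engine, field, had, map, snow, stay, though, tree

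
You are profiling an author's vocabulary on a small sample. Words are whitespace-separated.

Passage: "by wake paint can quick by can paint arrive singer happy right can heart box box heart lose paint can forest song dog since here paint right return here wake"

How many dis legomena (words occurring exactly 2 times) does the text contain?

6

Frequencies: paint:4, can:4, by:2, wake:2, right:2, heart:2, box:2, here:2, quick:1, arrive:1, singer:1, happy:1, lose:1, forest:1, song:1, dog:1, since:1, return:1
Words with frequency 2: box, by, heart, here, right, wake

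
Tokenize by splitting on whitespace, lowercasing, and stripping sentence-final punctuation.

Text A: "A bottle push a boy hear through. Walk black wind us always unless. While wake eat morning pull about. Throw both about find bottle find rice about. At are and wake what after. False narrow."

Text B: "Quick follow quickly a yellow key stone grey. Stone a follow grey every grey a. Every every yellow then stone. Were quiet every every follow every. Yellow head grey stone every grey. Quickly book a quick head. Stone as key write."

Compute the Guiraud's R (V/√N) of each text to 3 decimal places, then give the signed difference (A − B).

2.403

A: V=29, N=35, R=4.902
B: V=16, N=41, R=2.499
Difference = 4.902 − 2.499 = 2.403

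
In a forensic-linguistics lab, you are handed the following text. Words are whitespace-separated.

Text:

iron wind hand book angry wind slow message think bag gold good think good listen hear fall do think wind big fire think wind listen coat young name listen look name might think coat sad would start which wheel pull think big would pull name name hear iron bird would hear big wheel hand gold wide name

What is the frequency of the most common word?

6

Frequencies: think:6, name:5, wind:4, listen:3, hear:3, big:3, would:3, iron:2, hand:2, gold:2, good:2, coat:2, wheel:2, pull:2, book:1, angry:1, slow:1, message:1, bag:1, fall:1, … (10 more, each freq 1)
Most common: 'think' with frequency 6.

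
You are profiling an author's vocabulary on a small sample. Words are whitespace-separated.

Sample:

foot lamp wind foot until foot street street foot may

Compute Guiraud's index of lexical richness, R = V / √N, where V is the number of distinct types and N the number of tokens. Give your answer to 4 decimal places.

1.8974

N = 10, V = 6.
√N = 3.162278
R = 6 / 3.162278 = 1.8974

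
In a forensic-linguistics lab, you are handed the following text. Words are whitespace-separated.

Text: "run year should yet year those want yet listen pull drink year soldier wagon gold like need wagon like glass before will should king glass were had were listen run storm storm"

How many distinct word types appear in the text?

Distinct types: {before, drink, glass, gold, had, king, like, listen, need, pull, run, should, soldier, storm, those, wagon, want, were, will, year, yet}
V = 21

21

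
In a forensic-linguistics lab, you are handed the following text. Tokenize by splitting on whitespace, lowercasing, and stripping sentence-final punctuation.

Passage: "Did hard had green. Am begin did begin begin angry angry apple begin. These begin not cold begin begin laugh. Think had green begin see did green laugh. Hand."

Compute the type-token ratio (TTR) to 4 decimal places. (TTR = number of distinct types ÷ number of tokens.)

N = 29 tokens, V = 15 types.
TTR = V / N = 15 / 29 = 0.5172

0.5172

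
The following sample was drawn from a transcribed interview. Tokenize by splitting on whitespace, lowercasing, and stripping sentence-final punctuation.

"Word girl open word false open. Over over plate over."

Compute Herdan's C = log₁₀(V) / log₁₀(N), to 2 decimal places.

N = 10, V = 6.
log₁₀(V) = 0.778151, log₁₀(N) = 1.000000
C = 0.778151 / 1.000000 = 0.78

0.78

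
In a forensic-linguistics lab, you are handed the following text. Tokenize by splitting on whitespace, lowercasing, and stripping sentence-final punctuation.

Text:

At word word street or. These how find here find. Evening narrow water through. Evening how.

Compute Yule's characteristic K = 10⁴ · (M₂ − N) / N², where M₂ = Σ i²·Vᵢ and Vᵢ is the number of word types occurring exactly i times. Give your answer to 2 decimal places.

Frequencies: word:2, how:2, find:2, evening:2, at:1, street:1, or:1, these:1, here:1, narrow:1, water:1, through:1
N = 16. Frequency spectrum: V_1=8, V_2=4
M₂ = 1²·8 + 2²·4 = 24
K = 10000 × (24 − 16) / 16² = 312.50

312.50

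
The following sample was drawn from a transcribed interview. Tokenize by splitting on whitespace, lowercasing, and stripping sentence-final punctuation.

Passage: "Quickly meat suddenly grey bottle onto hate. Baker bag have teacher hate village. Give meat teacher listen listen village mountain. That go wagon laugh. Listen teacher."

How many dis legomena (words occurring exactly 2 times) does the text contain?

Frequencies: teacher:3, listen:3, meat:2, hate:2, village:2, quickly:1, suddenly:1, grey:1, bottle:1, onto:1, baker:1, bag:1, have:1, give:1, mountain:1, that:1, go:1, wagon:1, laugh:1
Words with frequency 2: hate, meat, village

3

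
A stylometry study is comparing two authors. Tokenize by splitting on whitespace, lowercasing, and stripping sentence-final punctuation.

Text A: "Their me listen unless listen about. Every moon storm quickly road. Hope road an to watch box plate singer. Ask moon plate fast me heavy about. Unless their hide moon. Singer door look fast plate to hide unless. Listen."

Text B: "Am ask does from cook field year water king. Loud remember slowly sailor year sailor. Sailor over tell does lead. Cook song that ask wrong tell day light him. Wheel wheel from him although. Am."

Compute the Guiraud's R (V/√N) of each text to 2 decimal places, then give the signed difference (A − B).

-0.38

A: V=23, N=39, R=3.68
B: V=24, N=35, R=4.06
Difference = 3.68 − 4.06 = -0.38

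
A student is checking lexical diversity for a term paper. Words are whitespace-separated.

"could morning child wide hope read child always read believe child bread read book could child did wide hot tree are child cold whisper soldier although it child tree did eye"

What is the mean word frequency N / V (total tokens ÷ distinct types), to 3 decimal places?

N = 31 tokens, V = 20 types.
Mean frequency = N / V = 31 / 20 = 1.550

1.550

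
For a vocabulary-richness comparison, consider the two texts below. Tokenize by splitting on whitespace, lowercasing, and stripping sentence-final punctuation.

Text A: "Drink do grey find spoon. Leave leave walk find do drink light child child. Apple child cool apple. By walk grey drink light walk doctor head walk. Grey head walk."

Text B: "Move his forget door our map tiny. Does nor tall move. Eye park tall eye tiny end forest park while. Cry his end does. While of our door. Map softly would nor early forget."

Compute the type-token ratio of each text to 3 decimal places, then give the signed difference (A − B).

-0.121

TTR(A) = 14/30 = 0.467
TTR(B) = 20/34 = 0.588
Difference = 0.467 − 0.588 = -0.121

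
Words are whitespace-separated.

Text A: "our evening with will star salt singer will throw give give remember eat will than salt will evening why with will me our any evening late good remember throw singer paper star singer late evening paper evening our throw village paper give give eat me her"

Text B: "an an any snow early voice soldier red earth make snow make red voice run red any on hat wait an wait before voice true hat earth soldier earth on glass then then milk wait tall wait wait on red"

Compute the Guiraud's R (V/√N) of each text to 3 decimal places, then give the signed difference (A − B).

-0.055

A: V=20, N=46, R=2.949
B: V=19, N=40, R=3.004
Difference = 2.949 − 3.004 = -0.055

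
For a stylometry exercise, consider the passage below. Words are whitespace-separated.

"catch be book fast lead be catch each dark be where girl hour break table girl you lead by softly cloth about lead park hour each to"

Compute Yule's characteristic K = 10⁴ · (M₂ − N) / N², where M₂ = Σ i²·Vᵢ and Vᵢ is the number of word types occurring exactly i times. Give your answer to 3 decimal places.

274.348

Frequencies: be:3, lead:3, catch:2, each:2, girl:2, hour:2, book:1, fast:1, dark:1, where:1, break:1, table:1, you:1, by:1, softly:1, cloth:1, about:1, park:1, to:1
N = 27. Frequency spectrum: V_1=13, V_2=4, V_3=2
M₂ = 1²·13 + 2²·4 + 3²·2 = 47
K = 10000 × (47 − 27) / 27² = 274.348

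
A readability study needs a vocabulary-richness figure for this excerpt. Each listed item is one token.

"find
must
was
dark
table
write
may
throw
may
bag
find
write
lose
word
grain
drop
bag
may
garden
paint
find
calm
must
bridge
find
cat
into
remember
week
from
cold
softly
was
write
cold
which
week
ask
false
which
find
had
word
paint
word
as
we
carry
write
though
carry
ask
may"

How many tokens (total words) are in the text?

Tokens: find, must, was, dark, table, write, may, throw, may, bag, find, write, lose, word, grain, drop, bag, may, garden, paint, find, calm, must, bridge, find, cat, into, remember, week, from, cold, softly, was, write, cold, which, week, ask, false, which, find, had, word, paint, word, as, we, carry, write, though, carry, ask, may
N = 53

53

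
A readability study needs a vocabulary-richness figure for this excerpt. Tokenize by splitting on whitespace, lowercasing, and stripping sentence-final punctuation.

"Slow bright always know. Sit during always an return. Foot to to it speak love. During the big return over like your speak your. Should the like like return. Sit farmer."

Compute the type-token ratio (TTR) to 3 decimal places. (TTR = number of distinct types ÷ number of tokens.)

0.645

N = 31 tokens, V = 20 types.
TTR = V / N = 20 / 31 = 0.645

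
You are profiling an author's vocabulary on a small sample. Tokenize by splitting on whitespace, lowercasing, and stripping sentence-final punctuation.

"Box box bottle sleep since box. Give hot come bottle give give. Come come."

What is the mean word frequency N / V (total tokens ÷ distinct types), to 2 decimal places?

2.00

N = 14 tokens, V = 7 types.
Mean frequency = N / V = 14 / 7 = 2.00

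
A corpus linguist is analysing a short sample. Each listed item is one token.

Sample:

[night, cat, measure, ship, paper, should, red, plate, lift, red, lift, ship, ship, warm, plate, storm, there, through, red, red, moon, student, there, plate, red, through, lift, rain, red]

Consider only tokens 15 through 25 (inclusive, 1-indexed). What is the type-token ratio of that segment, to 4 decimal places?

Segment tokens 15–25: plate, storm, there, through, red, red, moon, student, there, plate, red
Segment N = 11, segment V = 7.
TTR = 7 / 11 = 0.6364

0.6364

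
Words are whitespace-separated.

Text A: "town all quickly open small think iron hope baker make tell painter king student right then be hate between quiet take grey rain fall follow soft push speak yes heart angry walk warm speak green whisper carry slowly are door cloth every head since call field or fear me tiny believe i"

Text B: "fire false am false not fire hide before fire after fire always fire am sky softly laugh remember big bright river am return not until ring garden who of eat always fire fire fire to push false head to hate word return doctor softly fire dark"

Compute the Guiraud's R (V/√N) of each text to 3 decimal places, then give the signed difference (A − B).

A: V=51, N=52, R=7.072
B: V=29, N=46, R=4.276
Difference = 7.072 − 4.276 = 2.796

2.796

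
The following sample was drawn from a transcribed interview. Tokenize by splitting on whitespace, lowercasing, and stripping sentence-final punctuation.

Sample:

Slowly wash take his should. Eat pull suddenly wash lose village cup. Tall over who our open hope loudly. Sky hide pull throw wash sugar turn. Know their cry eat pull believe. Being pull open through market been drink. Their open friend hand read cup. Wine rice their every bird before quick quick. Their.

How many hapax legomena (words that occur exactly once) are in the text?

Frequencies: pull:4, their:4, wash:3, open:3, eat:2, cup:2, quick:2, slowly:1, take:1, his:1, should:1, suddenly:1, lose:1, village:1, tall:1, over:1, who:1, our:1, hope:1, loudly:1, … (21 more, each freq 1)
Hapax (freq=1): been, before, being, believe, bird, cry, drink, every, friend, hand, hide, his, hope, know, lose, loudly, market, our, over, read, rice, should, sky, slowly, suddenly, sugar, take, tall, through, throw, turn, village, who, wine

34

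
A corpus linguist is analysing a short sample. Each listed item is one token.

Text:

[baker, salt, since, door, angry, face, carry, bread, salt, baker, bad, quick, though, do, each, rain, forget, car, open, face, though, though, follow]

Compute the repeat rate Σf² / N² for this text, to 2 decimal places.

Frequencies: though:3, baker:2, salt:2, face:2, since:1, door:1, angry:1, carry:1, bread:1, bad:1, quick:1, do:1, each:1, rain:1, forget:1, car:1, open:1, follow:1
Σf² = 35; N² = 529
Repeat rate = 35 / 529 = 0.07

0.07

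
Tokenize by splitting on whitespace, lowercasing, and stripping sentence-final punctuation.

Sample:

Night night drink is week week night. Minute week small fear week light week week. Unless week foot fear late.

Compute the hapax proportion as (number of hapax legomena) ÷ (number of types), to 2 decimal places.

Frequencies: week:7, night:3, fear:2, drink:1, is:1, minute:1, small:1, light:1, unless:1, foot:1, late:1
Hapax count = 8; type count = 11.
Ratio = 8 / 11 = 0.73

0.73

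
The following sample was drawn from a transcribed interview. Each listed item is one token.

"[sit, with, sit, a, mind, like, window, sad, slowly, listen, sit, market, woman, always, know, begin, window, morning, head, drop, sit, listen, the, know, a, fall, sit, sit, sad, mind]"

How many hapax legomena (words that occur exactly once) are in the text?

12

Frequencies: sit:6, a:2, mind:2, window:2, sad:2, listen:2, know:2, with:1, like:1, slowly:1, market:1, woman:1, always:1, begin:1, morning:1, head:1, drop:1, the:1, fall:1
Hapax (freq=1): always, begin, drop, fall, head, like, market, morning, slowly, the, with, woman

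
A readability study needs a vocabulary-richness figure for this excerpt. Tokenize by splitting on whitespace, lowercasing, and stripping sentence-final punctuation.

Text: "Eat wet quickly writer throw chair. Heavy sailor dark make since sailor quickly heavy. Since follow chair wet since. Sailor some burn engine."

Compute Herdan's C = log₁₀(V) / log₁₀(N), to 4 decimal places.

0.8637

N = 23, V = 15.
log₁₀(V) = 1.176091, log₁₀(N) = 1.361728
C = 1.176091 / 1.361728 = 0.8637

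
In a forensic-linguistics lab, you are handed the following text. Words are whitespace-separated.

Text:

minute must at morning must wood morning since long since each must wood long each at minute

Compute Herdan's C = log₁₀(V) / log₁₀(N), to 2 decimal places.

N = 17, V = 8.
log₁₀(V) = 0.903090, log₁₀(N) = 1.230449
C = 0.903090 / 1.230449 = 0.73

0.73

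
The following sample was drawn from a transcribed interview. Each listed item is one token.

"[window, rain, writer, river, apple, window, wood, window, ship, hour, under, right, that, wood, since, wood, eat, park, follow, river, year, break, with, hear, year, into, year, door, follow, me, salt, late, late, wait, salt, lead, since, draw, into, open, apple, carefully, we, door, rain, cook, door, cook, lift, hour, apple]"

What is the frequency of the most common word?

Frequencies: window:3, apple:3, wood:3, year:3, door:3, rain:2, river:2, hour:2, since:2, follow:2, into:2, salt:2, late:2, cook:2, writer:1, ship:1, under:1, right:1, that:1, eat:1, … (12 more, each freq 1)
Most common: 'window' with frequency 3.

3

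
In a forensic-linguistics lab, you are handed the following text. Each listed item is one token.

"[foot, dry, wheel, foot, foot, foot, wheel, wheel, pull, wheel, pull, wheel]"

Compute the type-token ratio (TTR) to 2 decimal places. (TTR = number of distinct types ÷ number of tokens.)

0.33

N = 12 tokens, V = 4 types.
TTR = V / N = 4 / 12 = 0.33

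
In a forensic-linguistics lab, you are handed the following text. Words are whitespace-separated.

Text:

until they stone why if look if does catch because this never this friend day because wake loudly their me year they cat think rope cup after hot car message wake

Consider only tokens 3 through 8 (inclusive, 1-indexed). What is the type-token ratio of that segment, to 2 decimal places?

Segment tokens 3–8: stone, why, if, look, if, does
Segment N = 6, segment V = 5.
TTR = 5 / 6 = 0.83

0.83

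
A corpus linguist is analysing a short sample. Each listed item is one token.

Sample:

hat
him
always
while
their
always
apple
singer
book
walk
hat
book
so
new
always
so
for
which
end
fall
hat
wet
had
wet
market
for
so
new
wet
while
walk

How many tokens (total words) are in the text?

31

Tokens: hat, him, always, while, their, always, apple, singer, book, walk, hat, book, so, new, always, so, for, which, end, fall, hat, wet, had, wet, market, for, so, new, wet, while, walk
N = 31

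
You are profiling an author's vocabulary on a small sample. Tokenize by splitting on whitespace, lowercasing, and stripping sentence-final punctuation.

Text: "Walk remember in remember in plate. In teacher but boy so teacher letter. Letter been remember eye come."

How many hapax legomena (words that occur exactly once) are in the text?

Frequencies: remember:3, in:3, teacher:2, letter:2, walk:1, plate:1, but:1, boy:1, so:1, been:1, eye:1, come:1
Hapax (freq=1): been, boy, but, come, eye, plate, so, walk

8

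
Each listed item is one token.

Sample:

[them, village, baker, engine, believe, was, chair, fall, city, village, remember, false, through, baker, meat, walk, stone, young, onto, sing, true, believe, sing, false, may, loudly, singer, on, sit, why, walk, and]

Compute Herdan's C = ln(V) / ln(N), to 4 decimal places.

0.9401

N = 32, V = 26.
ln(V) = 3.258097, ln(N) = 3.465736
C = 3.258097 / 3.465736 = 0.9401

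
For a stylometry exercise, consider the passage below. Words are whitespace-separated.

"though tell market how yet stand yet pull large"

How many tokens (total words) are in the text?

Tokens: though, tell, market, how, yet, stand, yet, pull, large
N = 9

9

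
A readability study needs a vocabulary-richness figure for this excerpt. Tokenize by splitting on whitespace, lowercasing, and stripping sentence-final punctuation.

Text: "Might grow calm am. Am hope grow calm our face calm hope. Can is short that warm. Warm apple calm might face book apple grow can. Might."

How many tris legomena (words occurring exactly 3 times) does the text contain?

Frequencies: calm:4, might:3, grow:3, am:2, hope:2, face:2, can:2, warm:2, apple:2, our:1, is:1, short:1, that:1, book:1
Words with frequency 3: grow, might

2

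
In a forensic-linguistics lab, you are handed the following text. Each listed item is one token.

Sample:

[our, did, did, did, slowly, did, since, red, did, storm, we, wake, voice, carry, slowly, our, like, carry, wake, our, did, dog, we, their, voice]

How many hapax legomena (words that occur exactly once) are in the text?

6

Frequencies: did:6, our:3, slowly:2, we:2, wake:2, voice:2, carry:2, since:1, red:1, storm:1, like:1, dog:1, their:1
Hapax (freq=1): dog, like, red, since, storm, their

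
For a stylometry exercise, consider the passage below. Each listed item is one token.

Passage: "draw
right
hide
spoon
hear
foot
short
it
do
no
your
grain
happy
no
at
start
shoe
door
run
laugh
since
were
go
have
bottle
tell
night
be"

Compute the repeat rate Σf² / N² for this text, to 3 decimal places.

0.038

Frequencies: no:2, draw:1, right:1, hide:1, spoon:1, hear:1, foot:1, short:1, it:1, do:1, your:1, grain:1, happy:1, at:1, start:1, shoe:1, door:1, run:1, laugh:1, since:1, … (7 more, each freq 1)
Σf² = 30; N² = 784
Repeat rate = 30 / 784 = 0.038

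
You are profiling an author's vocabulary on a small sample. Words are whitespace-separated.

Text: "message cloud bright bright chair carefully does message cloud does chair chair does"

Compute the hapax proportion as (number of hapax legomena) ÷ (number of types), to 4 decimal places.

0.1667

Frequencies: chair:3, does:3, message:2, cloud:2, bright:2, carefully:1
Hapax count = 1; type count = 6.
Ratio = 1 / 6 = 0.1667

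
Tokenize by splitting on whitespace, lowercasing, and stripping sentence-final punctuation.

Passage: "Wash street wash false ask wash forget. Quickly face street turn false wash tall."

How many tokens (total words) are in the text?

Tokens: wash, street, wash, false, ask, wash, forget, quickly, face, street, turn, false, wash, tall
N = 14

14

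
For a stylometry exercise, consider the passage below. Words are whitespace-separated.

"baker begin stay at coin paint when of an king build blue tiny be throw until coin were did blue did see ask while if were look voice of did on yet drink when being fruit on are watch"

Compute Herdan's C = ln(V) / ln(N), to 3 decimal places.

N = 39, V = 31.
ln(V) = 3.433987, ln(N) = 3.663562
C = 3.433987 / 3.663562 = 0.937

0.937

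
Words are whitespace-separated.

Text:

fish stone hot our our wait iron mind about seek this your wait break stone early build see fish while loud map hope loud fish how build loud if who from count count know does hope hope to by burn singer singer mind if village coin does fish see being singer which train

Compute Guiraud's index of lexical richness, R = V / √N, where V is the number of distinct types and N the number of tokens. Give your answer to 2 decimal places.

N = 53, V = 35.
√N = 7.280110
R = 35 / 7.280110 = 4.81

4.81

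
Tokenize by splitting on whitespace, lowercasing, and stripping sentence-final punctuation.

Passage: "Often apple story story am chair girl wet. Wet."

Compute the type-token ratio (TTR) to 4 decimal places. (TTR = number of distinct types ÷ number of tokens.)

0.7778

N = 9 tokens, V = 7 types.
TTR = V / N = 7 / 9 = 0.7778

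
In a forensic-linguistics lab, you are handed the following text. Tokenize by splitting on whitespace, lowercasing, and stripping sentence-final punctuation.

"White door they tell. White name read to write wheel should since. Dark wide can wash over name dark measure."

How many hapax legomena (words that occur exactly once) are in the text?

14

Frequencies: white:2, name:2, dark:2, door:1, they:1, tell:1, read:1, to:1, write:1, wheel:1, should:1, since:1, wide:1, can:1, wash:1, over:1, measure:1
Hapax (freq=1): can, door, measure, over, read, should, since, tell, they, to, wash, wheel, wide, write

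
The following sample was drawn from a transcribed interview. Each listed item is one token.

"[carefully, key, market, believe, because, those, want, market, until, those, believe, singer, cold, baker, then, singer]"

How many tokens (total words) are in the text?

Tokens: carefully, key, market, believe, because, those, want, market, until, those, believe, singer, cold, baker, then, singer
N = 16

16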